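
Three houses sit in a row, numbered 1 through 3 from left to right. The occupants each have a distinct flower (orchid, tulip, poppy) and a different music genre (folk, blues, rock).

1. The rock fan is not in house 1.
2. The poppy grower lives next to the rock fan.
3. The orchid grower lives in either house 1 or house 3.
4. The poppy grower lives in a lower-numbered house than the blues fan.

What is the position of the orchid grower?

That leaves folk as the music genre for house 1.
The orchid grower is narrowed to house 1 or 3; consider each.
Placing it in house 1 leads to a contradiction, so it's in house 3.
The poppy grower is narrowed to house 1 or 2; consider each.
Placing it in house 2 leads to a contradiction, so it's in house 1.
Clue 2: the rock fan is in house 2.
The only flower still possible for house 2 is tulip.
The only music genre still possible for house 3 is blues.
So: house 1 = poppy/folk, house 2 = tulip/rock, house 3 = orchid/blues.

3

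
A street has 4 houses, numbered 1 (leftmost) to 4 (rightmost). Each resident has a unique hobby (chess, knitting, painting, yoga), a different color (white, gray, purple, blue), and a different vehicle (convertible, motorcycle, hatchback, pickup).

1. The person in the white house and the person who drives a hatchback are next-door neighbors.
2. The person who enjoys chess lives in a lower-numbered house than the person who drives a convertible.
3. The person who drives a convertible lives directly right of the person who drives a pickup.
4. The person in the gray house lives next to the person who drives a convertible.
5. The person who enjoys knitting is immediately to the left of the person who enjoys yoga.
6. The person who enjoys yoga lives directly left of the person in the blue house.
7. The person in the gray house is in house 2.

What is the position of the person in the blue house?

4

Clue 7 places the person in the gray house in house 2.
House 4 hobby: only painting fits.
Clue 4: the person who drives a convertible is in house 3.
Clue 3: the person who drives a pickup is in house 2.
House 3's hobby must be yoga (nothing else left).
That leaves motorcycle as the vehicle for house 1.
House 4 vehicle: only hatchback fits.
Clue 1 places the person in the white house in house 3.
Clue 5 places the person who enjoys knitting in house 2.
Clue 6 places the person in the blue house in house 4.
So house 1 gets chess for hobby.
That leaves purple as the color for house 1.
So: house 1 = chess/purple/motorcycle, house 2 = knitting/gray/pickup, house 3 = yoga/white/convertible, house 4 = painting/blue/hatchback.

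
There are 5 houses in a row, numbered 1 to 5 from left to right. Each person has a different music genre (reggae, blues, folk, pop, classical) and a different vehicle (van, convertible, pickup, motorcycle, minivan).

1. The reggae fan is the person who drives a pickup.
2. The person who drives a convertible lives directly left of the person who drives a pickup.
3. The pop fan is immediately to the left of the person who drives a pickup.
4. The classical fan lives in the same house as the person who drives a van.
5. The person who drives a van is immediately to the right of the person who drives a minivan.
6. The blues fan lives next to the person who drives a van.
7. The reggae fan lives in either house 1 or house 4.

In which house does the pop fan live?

3

Clue 1 places the reggae fan in house 4.
By clue 1, the person who drives a pickup is in house 4.
Clue 2: the person who drives a convertible is in house 3.
From clue 3, the pop fan must be in house 3.
Clue 5 places the person who drives a van in house 2.
By clue 5, the person who drives a minivan is in house 1.
Clue 6 places the blues fan in house 1.
The only vehicle still possible for house 5 is motorcycle.
From clue 4, the classical fan must be in house 2.
House 5's music genre must be folk (nothing else left).
So: house 1 = blues/minivan, house 2 = classical/van, house 3 = pop/convertible, house 4 = reggae/pickup, house 5 = folk/motorcycle.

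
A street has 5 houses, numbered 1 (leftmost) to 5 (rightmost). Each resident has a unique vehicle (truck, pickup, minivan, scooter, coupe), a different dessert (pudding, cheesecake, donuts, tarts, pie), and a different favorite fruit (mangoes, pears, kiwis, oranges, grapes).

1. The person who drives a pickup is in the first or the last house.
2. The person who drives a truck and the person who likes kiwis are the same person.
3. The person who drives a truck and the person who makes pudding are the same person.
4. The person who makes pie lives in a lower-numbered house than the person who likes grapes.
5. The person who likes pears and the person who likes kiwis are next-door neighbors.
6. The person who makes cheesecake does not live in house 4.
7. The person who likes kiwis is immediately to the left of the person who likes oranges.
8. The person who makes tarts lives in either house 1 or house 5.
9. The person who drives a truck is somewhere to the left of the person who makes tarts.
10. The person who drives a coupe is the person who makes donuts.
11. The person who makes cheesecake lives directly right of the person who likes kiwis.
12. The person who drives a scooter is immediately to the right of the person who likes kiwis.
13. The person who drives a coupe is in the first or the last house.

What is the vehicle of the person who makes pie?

minivan

Clue 9 places the person who makes tarts in house 5.
Clue 10 places the person who drives a coupe in house 1.
The person who makes donuts is in house 1 (clue 10).
Clue 2 places the person who drives a truck in house 2.
Clue 2: the person who likes kiwis is in house 2.
From clue 3, the person who makes pudding must be in house 2.
By clue 7, the person who likes oranges is in house 3.
By clue 11, the person who makes cheesecake is in house 3.
The person who drives a scooter is in house 3 (clue 12).
That leaves minivan as the vehicle for house 4.
House 5 vehicle: only pickup fits.
So house 4 gets pie for dessert.
Clue 4: the person who likes grapes is in house 5.
So house 1 gets pears for favorite fruit.
House 4's favorite fruit must be mangoes (nothing else left).
So: house 1 = coupe/donuts/pears, house 2 = truck/pudding/kiwis, house 3 = scooter/cheesecake/oranges, house 4 = minivan/pie/mangoes, house 5 = pickup/tarts/grapes.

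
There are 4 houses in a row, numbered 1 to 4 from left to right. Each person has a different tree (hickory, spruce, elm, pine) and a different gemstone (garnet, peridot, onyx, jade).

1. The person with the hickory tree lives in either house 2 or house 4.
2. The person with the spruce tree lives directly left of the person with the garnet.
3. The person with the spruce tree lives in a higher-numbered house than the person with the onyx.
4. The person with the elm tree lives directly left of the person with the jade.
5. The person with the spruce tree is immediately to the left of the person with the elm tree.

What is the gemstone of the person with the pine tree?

Clue 5: the person with the spruce tree is in house 2.
The person with the elm tree is in house 3 (clue 5).
House 1's tree must be pine (nothing else left).
House 4 tree: only hickory fits.
By clue 2, the person with the garnet is in house 3.
The person with the onyx is in house 1 (clue 3).
By clue 4, the person with the jade is in house 4.
The only gemstone still possible for house 2 is peridot.
So: house 1 = pine/onyx, house 2 = spruce/peridot, house 3 = elm/garnet, house 4 = hickory/jade.

onyx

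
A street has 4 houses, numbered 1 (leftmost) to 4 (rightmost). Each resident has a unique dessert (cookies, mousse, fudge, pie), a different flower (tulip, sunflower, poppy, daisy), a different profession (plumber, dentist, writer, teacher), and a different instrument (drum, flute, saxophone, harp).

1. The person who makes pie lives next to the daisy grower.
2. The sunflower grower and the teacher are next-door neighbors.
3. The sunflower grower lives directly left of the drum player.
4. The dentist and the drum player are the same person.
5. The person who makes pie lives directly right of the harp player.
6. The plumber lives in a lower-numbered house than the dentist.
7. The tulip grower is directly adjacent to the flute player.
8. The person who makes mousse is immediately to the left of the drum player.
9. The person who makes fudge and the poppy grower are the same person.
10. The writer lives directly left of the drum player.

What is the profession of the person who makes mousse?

writer

The person who makes mousse is narrowed to house 1 or 2 or 3; consider each.
Placing it in house 1 and house 2 leads to a contradiction, so it's in house 3.
Clue 8: the drum player is in house 4.
The writer is in house 3 (clue 10).
By clue 3, the sunflower grower is in house 3.
Clue 4 places the dentist in house 4.
House 1's flower must be daisy (nothing else left).
From clue 1, the person who makes pie must be in house 2.
The teacher is in house 2 (clue 2).
From clue 5, the harp player must be in house 1.
House 1 dessert: only cookies fits.
The only dessert still possible for house 4 is fudge.
That leaves plumber as the profession for house 1.
House 2's instrument must be saxophone (nothing else left).
So house 3 gets flute for instrument.
From clue 9, the poppy grower must be in house 4.
So house 2 gets tulip for flower.
So: house 1 = cookies/daisy/plumber/harp, house 2 = pie/tulip/teacher/saxophone, house 3 = mousse/sunflower/writer/flute, house 4 = fudge/poppy/dentist/drum.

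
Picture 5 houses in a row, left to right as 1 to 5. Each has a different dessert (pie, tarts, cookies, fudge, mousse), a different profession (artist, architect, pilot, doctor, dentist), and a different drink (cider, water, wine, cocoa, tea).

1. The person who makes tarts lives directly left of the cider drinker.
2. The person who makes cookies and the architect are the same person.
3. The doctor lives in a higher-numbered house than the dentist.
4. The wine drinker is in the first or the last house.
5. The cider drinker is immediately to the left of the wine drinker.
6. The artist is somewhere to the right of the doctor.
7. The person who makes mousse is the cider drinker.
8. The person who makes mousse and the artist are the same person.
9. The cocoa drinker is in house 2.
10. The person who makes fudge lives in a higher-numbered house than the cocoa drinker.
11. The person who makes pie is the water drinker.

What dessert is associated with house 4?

mousse

By clue 5, the cider drinker is in house 4.
Clue 5: the wine drinker is in house 5.
The person who makes mousse is in house 4 (clue 7).
Clue 8 places the artist in house 4.
Clue 9: the cocoa drinker is in house 2.
The person who makes tarts is in house 3 (clue 1).
So house 2 gets cookies for dessert.
So house 5 gets fudge for dessert.
From clue 2, the architect must be in house 2.
From clue 11, the water drinker must be in house 1.
House 1's dessert must be pie (nothing else left).
So house 1 gets dentist for profession.
The only profession still possible for house 3 is doctor.
The only profession still possible for house 5 is pilot.
So house 3 gets tea for drink.
So: house 1 = pie/dentist/water, house 2 = cookies/architect/cocoa, house 3 = tarts/doctor/tea, house 4 = mousse/artist/cider, house 5 = fudge/pilot/wine.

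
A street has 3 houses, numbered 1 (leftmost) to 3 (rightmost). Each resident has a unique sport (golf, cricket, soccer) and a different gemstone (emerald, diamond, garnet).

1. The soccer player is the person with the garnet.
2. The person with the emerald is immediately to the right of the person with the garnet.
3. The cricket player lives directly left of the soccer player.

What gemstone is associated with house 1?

diamond

By clue 1, the soccer player is in house 2.
Clue 1: the person with the garnet is in house 2.
Clue 2: the person with the emerald is in house 3.
Clue 3 places the cricket player in house 1.
House 3 sport: only golf fits.
House 1 gemstone: only diamond fits.
So: house 1 = cricket/diamond, house 2 = soccer/garnet, house 3 = golf/emerald.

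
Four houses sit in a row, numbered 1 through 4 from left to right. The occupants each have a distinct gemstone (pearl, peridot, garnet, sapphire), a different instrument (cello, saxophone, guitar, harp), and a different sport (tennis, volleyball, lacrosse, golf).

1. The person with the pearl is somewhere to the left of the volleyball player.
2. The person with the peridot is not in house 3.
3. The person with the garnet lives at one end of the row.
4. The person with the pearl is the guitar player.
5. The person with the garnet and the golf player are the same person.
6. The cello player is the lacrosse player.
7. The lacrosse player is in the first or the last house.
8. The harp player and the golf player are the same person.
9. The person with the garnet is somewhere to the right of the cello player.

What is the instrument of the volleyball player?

saxophone

Clue 9 places the person with the garnet in house 4.
From clue 5, the golf player must be in house 4.
The cello player is in house 1 (clue 6).
Clue 6 places the lacrosse player in house 1.
The harp player is in house 4 (clue 8).
By clue 4, the person with the pearl is in house 2.
From clue 4, the guitar player must be in house 2.
The only gemstone still possible for house 1 is peridot.
House 3 gemstone: only sapphire fits.
So house 3 gets saxophone for instrument.
By clue 1, the volleyball player is in house 3.
That leaves tennis as the sport for house 2.
So: house 1 = peridot/cello/lacrosse, house 2 = pearl/guitar/tennis, house 3 = sapphire/saxophone/volleyball, house 4 = garnet/harp/golf.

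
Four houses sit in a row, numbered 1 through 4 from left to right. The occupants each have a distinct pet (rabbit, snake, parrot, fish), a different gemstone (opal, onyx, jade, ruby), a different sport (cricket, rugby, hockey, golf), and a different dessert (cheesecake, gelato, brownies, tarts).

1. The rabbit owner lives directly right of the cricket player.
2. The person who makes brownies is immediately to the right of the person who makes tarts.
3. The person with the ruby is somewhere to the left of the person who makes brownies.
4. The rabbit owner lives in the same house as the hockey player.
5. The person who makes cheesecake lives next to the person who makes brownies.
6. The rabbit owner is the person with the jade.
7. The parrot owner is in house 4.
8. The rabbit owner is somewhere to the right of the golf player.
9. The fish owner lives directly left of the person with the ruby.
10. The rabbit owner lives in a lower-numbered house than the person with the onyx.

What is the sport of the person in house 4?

rugby

Clue 7 places the parrot owner in house 4.
That leaves opal as the gemstone for house 1.
So house 4 gets onyx for gemstone.
House 4's sport must be rugby (nothing else left).
So house 3 gets hockey for sport.
The only dessert still possible for house 1 is gelato.
The rabbit owner is in house 3 (clue 4).
The person with the jade is in house 3 (clue 6).
So house 2 gets ruby for gemstone.
Clue 1 places the cricket player in house 2.
By clue 9, the fish owner is in house 1.
House 2 pet: only snake fits.
That leaves golf as the sport for house 1.
The person who makes brownies is narrowed to house 3 or 4; consider each.
Placing it in house 4 leads to a contradiction, so it's in house 3.
Clue 2 places the person who makes tarts in house 2.
So house 4 gets cheesecake for dessert.
So: house 1 = fish/opal/golf/gelato, house 2 = snake/ruby/cricket/tarts, house 3 = rabbit/jade/hockey/brownies, house 4 = parrot/onyx/rugby/cheesecake.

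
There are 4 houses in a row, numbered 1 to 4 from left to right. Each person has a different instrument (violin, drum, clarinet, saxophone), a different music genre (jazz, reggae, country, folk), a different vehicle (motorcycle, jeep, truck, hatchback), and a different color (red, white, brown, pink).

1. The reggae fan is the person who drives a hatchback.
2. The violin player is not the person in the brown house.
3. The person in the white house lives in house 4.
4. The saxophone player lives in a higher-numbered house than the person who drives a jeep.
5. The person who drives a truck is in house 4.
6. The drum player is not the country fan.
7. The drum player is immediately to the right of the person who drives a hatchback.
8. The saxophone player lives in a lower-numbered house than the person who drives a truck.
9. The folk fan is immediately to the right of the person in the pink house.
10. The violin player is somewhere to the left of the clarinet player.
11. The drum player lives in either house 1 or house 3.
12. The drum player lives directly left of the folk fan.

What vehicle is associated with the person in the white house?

From clue 3, the person in the white house must be in house 4.
The person who drives a truck is in house 4 (clue 5).
Clue 11: the drum player is in house 3.
Clue 12: the folk fan is in house 4.
That leaves violin as the instrument for house 1.
House 2 instrument: only saxophone fits.
The only instrument still possible for house 4 is clarinet.
The person who drives a jeep is in house 1 (clue 4).
The person who drives a hatchback is in house 2 (clue 7).
Clue 9: the person in the pink house is in house 3.
That leaves motorcycle as the vehicle for house 3.
That leaves red as the color for house 1.
House 2's color must be brown (nothing else left).
Clue 1 places the reggae fan in house 2.
House 1's music genre must be country (nothing else left).
House 3 music genre: only jazz fits.
So: house 1 = violin/country/jeep/red, house 2 = saxophone/reggae/hatchback/brown, house 3 = drum/jazz/motorcycle/pink, house 4 = clarinet/folk/truck/white.

truck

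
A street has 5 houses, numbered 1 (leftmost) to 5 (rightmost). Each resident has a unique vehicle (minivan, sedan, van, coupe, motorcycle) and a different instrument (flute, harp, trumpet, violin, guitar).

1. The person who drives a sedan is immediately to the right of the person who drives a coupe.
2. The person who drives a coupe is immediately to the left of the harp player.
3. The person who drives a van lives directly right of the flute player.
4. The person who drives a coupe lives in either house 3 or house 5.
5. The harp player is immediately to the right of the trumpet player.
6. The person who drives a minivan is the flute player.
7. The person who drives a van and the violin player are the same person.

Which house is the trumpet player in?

3

Clue 4 places the person who drives a coupe in house 3.
The person who drives a sedan is in house 4 (clue 1).
By clue 2, the harp player is in house 4.
Clue 5: the trumpet player is in house 3.
The person who drives a van is in house 2 (clue 3).
By clue 7, the violin player is in house 2.
So house 1 gets minivan for vehicle.
So house 5 gets motorcycle for vehicle.
That leaves flute as the instrument for house 1.
House 5's instrument must be guitar (nothing else left).
So: house 1 = minivan/flute, house 2 = van/violin, house 3 = coupe/trumpet, house 4 = sedan/harp, house 5 = motorcycle/guitar.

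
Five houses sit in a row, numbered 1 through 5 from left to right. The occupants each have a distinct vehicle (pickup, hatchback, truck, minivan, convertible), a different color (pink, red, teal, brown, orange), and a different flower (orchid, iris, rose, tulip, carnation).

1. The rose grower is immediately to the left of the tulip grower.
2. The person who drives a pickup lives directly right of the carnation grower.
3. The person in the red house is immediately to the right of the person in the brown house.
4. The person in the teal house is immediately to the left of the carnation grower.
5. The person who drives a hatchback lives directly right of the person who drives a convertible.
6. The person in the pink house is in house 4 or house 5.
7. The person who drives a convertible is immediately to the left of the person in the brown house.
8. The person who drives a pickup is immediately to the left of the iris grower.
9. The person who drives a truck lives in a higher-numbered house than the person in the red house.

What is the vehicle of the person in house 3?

hatchback

The person who drives a convertible is narrowed to house 1 or 2; consider each.
Placing it in house 1 leads to a contradiction, so it's in house 2.
Clue 5: the person who drives a hatchback is in house 3.
The person in the brown house is in house 3 (clue 7).
That leaves minivan as the vehicle for house 1.
That leaves truck as the vehicle for house 5.
By clue 2, the carnation grower is in house 3.
Clue 4: the person in the teal house is in house 2.
The iris grower is in house 5 (clue 8).
That leaves pickup as the vehicle for house 4.
House 1's color must be orange (nothing else left).
House 4 color: only red fits.
House 5 color: only pink fits.
The rose grower is in house 1 (clue 1).
The tulip grower is in house 2 (clue 1).
House 4's flower must be orchid (nothing else left).
So: house 1 = minivan/orange/rose, house 2 = convertible/teal/tulip, house 3 = hatchback/brown/carnation, house 4 = pickup/red/orchid, house 5 = truck/pink/iris.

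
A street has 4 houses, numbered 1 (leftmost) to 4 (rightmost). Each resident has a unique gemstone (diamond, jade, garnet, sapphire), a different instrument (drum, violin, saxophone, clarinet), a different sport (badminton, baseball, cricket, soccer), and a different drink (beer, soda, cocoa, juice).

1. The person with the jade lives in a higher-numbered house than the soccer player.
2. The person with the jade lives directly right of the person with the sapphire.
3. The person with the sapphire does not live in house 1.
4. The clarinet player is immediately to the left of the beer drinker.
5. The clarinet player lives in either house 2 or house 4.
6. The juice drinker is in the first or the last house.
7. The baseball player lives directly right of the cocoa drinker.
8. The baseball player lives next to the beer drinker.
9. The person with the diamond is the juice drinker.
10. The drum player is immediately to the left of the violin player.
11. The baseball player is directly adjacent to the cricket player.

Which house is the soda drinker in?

2

Clue 5: the clarinet player is in house 2.
By clue 4, the beer drinker is in house 3.
From clue 10, the drum player must be in house 3.
Clue 10: the violin player is in house 4.
That leaves saxophone as the instrument for house 1.
The baseball player is in house 2 (clue 7).
Clue 7 places the cocoa drinker in house 1.
That leaves badminton as the sport for house 4.
That leaves soda as the drink for house 2.
House 4 drink: only juice fits.
From clue 9, the person with the diamond must be in house 4.
So house 1 gets garnet for gemstone.
House 2's gemstone must be sapphire (nothing else left).
So house 3 gets jade for gemstone.
Clue 1 places the soccer player in house 1.
House 3 sport: only cricket fits.
So: house 1 = garnet/saxophone/soccer/cocoa, house 2 = sapphire/clarinet/baseball/soda, house 3 = jade/drum/cricket/beer, house 4 = diamond/violin/badminton/juice.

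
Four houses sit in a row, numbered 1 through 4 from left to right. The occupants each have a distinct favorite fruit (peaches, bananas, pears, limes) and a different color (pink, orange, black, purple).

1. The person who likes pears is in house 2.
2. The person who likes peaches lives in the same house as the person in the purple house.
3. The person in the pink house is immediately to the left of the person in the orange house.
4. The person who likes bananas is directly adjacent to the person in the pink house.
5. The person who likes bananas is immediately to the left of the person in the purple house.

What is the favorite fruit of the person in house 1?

limes

Clue 1: the person who likes pears is in house 2.
The person in the pink house is in house 2 (clue 4).
The person who likes bananas is in house 3 (clue 5).
The person in the purple house is in house 4 (clue 5).
House 1's favorite fruit must be limes (nothing else left).
House 4 favorite fruit: only peaches fits.
That leaves black as the color for house 1.
The only color still possible for house 3 is orange.
So: house 1 = limes/black, house 2 = pears/pink, house 3 = bananas/orange, house 4 = peaches/purple.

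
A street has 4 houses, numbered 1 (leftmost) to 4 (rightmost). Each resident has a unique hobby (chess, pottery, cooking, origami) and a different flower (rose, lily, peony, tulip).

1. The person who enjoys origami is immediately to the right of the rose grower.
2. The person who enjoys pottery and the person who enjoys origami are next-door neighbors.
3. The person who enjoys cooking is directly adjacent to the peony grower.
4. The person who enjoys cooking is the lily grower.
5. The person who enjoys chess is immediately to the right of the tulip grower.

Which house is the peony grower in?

The person who enjoys chess is narrowed to house 2 or 3 or 4; consider each.
Placing it in house 2 and house 4 leads to a contradiction, so it's in house 3.
By clue 5, the tulip grower is in house 2.
The person who enjoys pottery is in house 1 (clue 2).
Clue 2 places the person who enjoys origami in house 2.
From clue 4, the person who enjoys cooking must be in house 4.
Clue 4 places the lily grower in house 4.
By clue 1, the rose grower is in house 1.
Clue 3: the peony grower is in house 3.
So: house 1 = pottery/rose, house 2 = origami/tulip, house 3 = chess/peony, house 4 = cooking/lily.

3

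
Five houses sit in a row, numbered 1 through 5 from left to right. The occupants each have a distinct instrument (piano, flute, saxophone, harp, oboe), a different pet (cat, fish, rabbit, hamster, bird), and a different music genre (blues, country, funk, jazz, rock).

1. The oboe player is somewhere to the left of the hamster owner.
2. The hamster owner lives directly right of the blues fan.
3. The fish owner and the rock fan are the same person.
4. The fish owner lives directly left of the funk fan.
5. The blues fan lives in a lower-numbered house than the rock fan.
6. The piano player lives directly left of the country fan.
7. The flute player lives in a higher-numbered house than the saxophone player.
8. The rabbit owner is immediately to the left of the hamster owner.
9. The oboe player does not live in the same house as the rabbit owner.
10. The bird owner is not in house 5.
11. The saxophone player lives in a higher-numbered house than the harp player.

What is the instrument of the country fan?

House 5's instrument must be flute (nothing else left).
That leaves cat as the pet for house 5.
The harp player is narrowed to house 1 or 2 or 3; consider each.
Placing it in house 1 and house 2 leads to a contradiction, so it's in house 3.
From clue 11, the saxophone player must be in house 4.
The oboe player is narrowed to house 1 or 2; consider each.
Placing it in house 2 leads to a contradiction, so it's in house 1.
So house 2 gets piano for instrument.
House 1's pet must be bird (nothing else left).
By clue 6, the country fan is in house 3.
Clue 2: the hamster owner is in house 3.
The blues fan is in house 2 (clue 2).
Clue 4: the fish owner is in house 4.
From clue 4, the funk fan must be in house 5.
The rock fan is in house 4 (clue 5).
By clue 8, the rabbit owner is in house 2.
That leaves jazz as the music genre for house 1.
So: house 1 = oboe/bird/jazz, house 2 = piano/rabbit/blues, house 3 = harp/hamster/country, house 4 = saxophone/fish/rock, house 5 = flute/cat/funk.

harp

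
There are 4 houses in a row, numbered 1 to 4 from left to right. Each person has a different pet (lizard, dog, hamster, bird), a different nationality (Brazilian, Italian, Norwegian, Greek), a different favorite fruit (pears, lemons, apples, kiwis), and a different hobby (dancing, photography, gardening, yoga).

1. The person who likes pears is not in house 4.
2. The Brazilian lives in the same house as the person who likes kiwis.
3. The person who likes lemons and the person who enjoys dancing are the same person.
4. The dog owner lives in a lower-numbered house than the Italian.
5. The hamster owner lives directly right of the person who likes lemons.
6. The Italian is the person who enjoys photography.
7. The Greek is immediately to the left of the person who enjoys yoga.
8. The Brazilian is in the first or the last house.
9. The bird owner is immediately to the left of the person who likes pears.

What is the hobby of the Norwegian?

yoga

The bird owner is narrowed to house 1 or 2; consider each.
Placing it in house 1 leads to a contradiction, so it's in house 2.
Clue 9 places the person who likes pears in house 3.
The hamster owner is in house 3 (clue 5).
Clue 5 places the person who likes lemons in house 2.
House 4's pet must be lizard (nothing else left).
By clue 3, the person who enjoys dancing is in house 2.
The only pet still possible for house 1 is dog.
House 1 hobby: only gardening fits.
The Brazilian is narrowed to house 1 or 4; consider each.
Placing it in house 4 leads to a contradiction, so it's in house 1.
By clue 2, the person who likes kiwis is in house 1.
The only favorite fruit still possible for house 4 is apples.
The Greek is narrowed to house 2 or 3; consider each.
Placing it in house 3 leads to a contradiction, so it's in house 2.
Clue 7 places the person who enjoys yoga in house 3.
House 4's hobby must be photography (nothing else left).
Clue 6: the Italian is in house 4.
So house 3 gets Norwegian for nationality.
So: house 1 = dog/Brazilian/kiwis/gardening, house 2 = bird/Greek/lemons/dancing, house 3 = hamster/Norwegian/pears/yoga, house 4 = lizard/Italian/apples/photography.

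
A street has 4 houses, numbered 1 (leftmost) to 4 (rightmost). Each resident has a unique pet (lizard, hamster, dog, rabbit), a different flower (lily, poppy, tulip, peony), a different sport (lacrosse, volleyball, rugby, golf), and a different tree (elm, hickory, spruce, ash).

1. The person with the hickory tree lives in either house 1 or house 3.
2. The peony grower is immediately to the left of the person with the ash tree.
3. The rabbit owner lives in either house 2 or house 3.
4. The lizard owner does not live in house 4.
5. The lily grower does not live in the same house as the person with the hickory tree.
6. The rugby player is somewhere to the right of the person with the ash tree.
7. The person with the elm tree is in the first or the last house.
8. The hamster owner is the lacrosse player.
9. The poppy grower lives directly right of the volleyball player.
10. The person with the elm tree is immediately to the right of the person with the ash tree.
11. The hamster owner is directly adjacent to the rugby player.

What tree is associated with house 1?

hickory

From clue 10, the person with the elm tree must be in house 4.
Clue 10 places the person with the ash tree in house 3.
That leaves spruce as the tree for house 2.
The peony grower is in house 2 (clue 2).
The rugby player is in house 4 (clue 6).
By clue 11, the hamster owner is in house 3.
That leaves rabbit as the pet for house 2.
House 4 pet: only dog fits.
So house 1 gets tulip for flower.
So house 1 gets hickory for tree.
The lacrosse player is in house 3 (clue 8).
So house 1 gets lizard for pet.
House 1's sport must be golf (nothing else left).
That leaves volleyball as the sport for house 2.
Clue 9 places the poppy grower in house 3.
House 4 flower: only lily fits.
So: house 1 = lizard/tulip/golf/hickory, house 2 = rabbit/peony/volleyball/spruce, house 3 = hamster/poppy/lacrosse/ash, house 4 = dog/lily/rugby/elm.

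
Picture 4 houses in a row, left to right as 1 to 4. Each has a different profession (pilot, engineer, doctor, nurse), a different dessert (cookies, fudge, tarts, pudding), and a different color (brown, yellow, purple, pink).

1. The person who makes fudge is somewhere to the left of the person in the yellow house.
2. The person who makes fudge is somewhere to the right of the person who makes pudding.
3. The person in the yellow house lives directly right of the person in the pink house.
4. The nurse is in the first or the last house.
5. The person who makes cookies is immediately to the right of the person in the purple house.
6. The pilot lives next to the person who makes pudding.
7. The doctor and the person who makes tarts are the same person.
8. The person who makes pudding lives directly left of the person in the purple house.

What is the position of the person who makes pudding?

1

House 1 color: only brown fits.
House 4 color: only yellow fits.
From clue 3, the person in the pink house must be in house 3.
House 2 color: only purple fits.
The person who makes cookies is in house 3 (clue 5).
Clue 8: the person who makes pudding is in house 1.
House 2 dessert: only fudge fits.
That leaves tarts as the dessert for house 4.
Clue 6: the pilot is in house 2.
From clue 7, the doctor must be in house 4.
That leaves nurse as the profession for house 1.
That leaves engineer as the profession for house 3.
So: house 1 = nurse/pudding/brown, house 2 = pilot/fudge/purple, house 3 = engineer/cookies/pink, house 4 = doctor/tarts/yellow.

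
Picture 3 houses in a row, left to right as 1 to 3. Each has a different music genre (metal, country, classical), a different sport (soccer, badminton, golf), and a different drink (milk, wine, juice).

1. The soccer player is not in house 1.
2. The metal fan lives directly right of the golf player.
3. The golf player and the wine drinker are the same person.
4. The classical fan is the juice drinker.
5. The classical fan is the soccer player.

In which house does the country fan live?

The only music genre still possible for house 1 is country.
The classical fan is narrowed to house 2 or 3; consider each.
Placing it in house 2 leads to a contradiction, so it's in house 3.
The juice drinker is in house 3 (clue 4).
Clue 5 places the soccer player in house 3.
House 2 music genre: only metal fits.
Clue 2 places the golf player in house 1.
By clue 3, the wine drinker is in house 1.
House 2's sport must be badminton (nothing else left).
The only drink still possible for house 2 is milk.
So: house 1 = country/golf/wine, house 2 = metal/badminton/milk, house 3 = classical/soccer/juice.

1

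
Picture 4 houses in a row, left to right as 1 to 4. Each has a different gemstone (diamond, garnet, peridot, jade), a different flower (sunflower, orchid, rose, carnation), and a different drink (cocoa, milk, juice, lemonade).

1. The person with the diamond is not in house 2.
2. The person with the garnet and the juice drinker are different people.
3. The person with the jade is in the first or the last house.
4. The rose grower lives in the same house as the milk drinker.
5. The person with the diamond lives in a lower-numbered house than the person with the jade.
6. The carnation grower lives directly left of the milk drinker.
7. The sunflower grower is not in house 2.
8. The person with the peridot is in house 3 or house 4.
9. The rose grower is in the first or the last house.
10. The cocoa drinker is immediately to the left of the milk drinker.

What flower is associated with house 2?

The person with the jade is in house 4 (clue 5).
The only gemstone still possible for house 2 is garnet.
The rose grower is in house 4 (clue 4).
By clue 4, the milk drinker is in house 4.
The carnation grower is in house 3 (clue 6).
Clue 10: the cocoa drinker is in house 3.
House 1's gemstone must be diamond (nothing else left).
House 3 gemstone: only peridot fits.
So house 2 gets orchid for flower.
House 1's drink must be juice (nothing else left).
The only drink still possible for house 2 is lemonade.
That leaves sunflower as the flower for house 1.
So: house 1 = diamond/sunflower/juice, house 2 = garnet/orchid/lemonade, house 3 = peridot/carnation/cocoa, house 4 = jade/rose/milk.

orchid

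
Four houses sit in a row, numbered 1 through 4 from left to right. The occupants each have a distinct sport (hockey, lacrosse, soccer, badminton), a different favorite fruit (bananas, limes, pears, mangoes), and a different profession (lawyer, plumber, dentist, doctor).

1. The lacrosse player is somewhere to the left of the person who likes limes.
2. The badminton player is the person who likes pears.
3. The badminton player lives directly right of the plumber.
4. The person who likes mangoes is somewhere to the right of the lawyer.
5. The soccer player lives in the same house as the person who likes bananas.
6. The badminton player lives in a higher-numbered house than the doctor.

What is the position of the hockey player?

3

The only profession still possible for house 4 is dentist.
The only favorite fruit still possible for house 1 is bananas.
The soccer player is in house 1 (clue 5).
The lacrosse player is narrowed to house 2 or 3; consider each.
Placing it in house 3 leads to a contradiction, so it's in house 2.
So house 2 gets mangoes for favorite fruit.
From clue 4, the lawyer must be in house 1.
The badminton player is narrowed to house 3 or 4; consider each.
Placing it in house 3 leads to a contradiction, so it's in house 4.
The person who likes pears is in house 4 (clue 2).
The plumber is in house 3 (clue 3).
House 3's sport must be hockey (nothing else left).
The only favorite fruit still possible for house 3 is limes.
That leaves doctor as the profession for house 2.
So: house 1 = soccer/bananas/lawyer, house 2 = lacrosse/mangoes/doctor, house 3 = hockey/limes/plumber, house 4 = badminton/pears/dentist.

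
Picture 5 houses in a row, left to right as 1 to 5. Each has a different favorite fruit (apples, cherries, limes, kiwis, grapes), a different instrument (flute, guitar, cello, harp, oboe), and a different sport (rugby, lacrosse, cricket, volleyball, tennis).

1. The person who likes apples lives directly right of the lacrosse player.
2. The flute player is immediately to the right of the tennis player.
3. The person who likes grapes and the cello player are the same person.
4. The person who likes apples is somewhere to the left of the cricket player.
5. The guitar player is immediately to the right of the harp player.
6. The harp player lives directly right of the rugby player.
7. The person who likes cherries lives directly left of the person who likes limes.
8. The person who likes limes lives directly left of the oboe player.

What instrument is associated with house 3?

The only instrument still possible for house 1 is cello.
By clue 3, the person who likes grapes is in house 1.
The only favorite fruit still possible for house 5 is kiwis.
The person who likes cherries is narrowed to house 2 or 3; consider each.
Placing it in house 3 leads to a contradiction, so it's in house 2.
The person who likes limes is in house 3 (clue 7).
By clue 8, the oboe player is in house 4.
The only favorite fruit still possible for house 4 is apples.
From clue 1, the lacrosse player must be in house 3.
By clue 4, the cricket player is in house 5.
By clue 5, the guitar player is in house 3.
The harp player is in house 2 (clue 5).
By clue 6, the rugby player is in house 1.
House 5 instrument: only flute fits.
Clue 2 places the tennis player in house 4.
So house 2 gets volleyball for sport.
So: house 1 = grapes/cello/rugby, house 2 = cherries/harp/volleyball, house 3 = limes/guitar/lacrosse, house 4 = apples/oboe/tennis, house 5 = kiwis/flute/cricket.

guitar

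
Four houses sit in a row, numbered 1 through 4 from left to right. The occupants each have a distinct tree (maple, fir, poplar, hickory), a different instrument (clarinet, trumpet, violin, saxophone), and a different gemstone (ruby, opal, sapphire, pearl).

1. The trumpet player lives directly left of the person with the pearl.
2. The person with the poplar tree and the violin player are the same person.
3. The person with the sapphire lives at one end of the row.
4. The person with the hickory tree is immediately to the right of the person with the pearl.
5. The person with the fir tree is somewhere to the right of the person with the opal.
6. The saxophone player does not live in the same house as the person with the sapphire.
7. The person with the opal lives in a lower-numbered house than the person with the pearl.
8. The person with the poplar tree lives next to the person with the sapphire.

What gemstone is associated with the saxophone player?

opal

That leaves maple as the tree for house 1.
The person with the hickory tree is narrowed to house 3 or 4; consider each.
Placing it in house 3 leads to a contradiction, so it's in house 4.
Clue 4: the person with the pearl is in house 3.
From clue 1, the trumpet player must be in house 2.
House 3 instrument: only violin fits.
Clue 2 places the person with the poplar tree in house 3.
From clue 8, the person with the sapphire must be in house 4.
So house 2 gets fir for tree.
The person with the opal is in house 1 (clue 5).
Clue 6: the saxophone player is in house 1.
House 4's instrument must be clarinet (nothing else left).
The only gemstone still possible for house 2 is ruby.
So: house 1 = maple/saxophone/opal, house 2 = fir/trumpet/ruby, house 3 = poplar/violin/pearl, house 4 = hickory/clarinet/sapphire.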